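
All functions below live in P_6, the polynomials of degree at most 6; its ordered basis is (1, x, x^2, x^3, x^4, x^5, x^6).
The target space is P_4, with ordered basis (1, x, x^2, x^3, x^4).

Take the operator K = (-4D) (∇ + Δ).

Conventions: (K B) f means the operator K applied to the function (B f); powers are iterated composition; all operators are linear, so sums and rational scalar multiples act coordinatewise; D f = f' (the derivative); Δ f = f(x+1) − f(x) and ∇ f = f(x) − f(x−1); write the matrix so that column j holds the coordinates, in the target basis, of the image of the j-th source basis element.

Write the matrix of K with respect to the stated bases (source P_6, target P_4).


the matrix is [[0, 0, -16, 0, -32, 0, -48]; [0, 0, 0, -48, 0, -160, 0]; [0, 0, 0, 0, -96, 0, -480]; [0, 0, 0, 0, 0, -160, 0]; [0, 0, 0, 0, 0, 0, -240]] (rows listed top to bottom)

image of 1: 0
image of x: 0
image of x^2: -16
image of x^3: -48x
image of x^4: -96x^2 - 32
image of x^5: -160x^3 - 160x
image of x^6: -240x^4 - 480x^2 - 48
each image's coordinates form column j of the matrix


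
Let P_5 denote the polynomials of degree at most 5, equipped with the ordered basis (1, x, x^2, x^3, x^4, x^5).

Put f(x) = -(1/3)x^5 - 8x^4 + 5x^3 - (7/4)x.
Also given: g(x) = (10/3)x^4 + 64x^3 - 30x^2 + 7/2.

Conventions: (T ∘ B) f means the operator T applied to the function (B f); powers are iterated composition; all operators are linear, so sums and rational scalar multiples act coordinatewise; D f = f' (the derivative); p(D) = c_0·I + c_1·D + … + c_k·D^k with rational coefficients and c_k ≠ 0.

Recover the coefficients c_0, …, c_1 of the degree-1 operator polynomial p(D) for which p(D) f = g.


D^0 f = -(1/3)x^5 - 8x^4 + 5x^3 - (7/4)x
D^1 f = -(5/3)x^4 - 32x^3 + 15x^2 - 7/4
matching coefficients of g against c_0 f + c_1 Df + … from the top degree down determines the c_i
solution: c_0 = 0, c_1 = -2

p(D) = -2·D, i.e. c_0 = 0, c_1 = -2


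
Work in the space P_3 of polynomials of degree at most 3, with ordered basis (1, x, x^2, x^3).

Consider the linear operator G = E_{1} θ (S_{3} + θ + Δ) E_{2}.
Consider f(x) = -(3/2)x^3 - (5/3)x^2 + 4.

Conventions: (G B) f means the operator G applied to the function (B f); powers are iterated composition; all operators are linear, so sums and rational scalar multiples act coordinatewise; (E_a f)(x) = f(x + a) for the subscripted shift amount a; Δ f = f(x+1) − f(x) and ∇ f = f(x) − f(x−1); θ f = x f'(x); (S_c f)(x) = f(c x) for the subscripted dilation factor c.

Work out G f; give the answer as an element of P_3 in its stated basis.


the result is g(x) = -135x^3 - (1946/3)x^2 - (6101/6)x - 3019/6

E_{2} f = -(3/2)x^3 - (32/3)x^2 - (74/3)x - 44/3
S_{3} E_{2} f = -(81/2)x^3 - 96x^2 - 74x - 44/3
θ E_{2} f = -(9/2)x^3 - (64/3)x^2 - (74/3)x
Δ E_{2} f = -(9/2)x^2 - (155/6)x - 221/6
(S_{3} + θ + Δ) E_{2} f = -45x^3 - (731/6)x^2 - (249/2)x - 103/2
θ ((S_{3} + θ + Δ) E_{2}) f = -135x^3 - (731/3)x^2 - (249/2)x
E_{1} θ ((S_{3} + θ + Δ) E_{2}) f = -135x^3 - (1946/3)x^2 - (6101/6)x - 3019/6


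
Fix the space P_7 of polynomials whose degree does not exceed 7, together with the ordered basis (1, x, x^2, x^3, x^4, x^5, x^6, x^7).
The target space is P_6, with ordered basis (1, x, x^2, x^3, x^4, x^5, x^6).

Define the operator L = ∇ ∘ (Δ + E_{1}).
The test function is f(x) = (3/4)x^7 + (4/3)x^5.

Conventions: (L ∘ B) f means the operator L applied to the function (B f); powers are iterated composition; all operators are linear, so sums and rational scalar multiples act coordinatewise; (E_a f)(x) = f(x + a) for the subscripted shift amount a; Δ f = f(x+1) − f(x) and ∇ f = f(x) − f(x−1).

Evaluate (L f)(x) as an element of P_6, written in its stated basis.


Δ f = (21/4)x^6 + (63/4)x^5 + (395/12)x^4 + (475/12)x^3 + (349/12)x^2 + (143/12)x + 25/12
E_{1} f = (3/4)x^7 + (21/4)x^6 + (205/12)x^5 + (395/12)x^4 + (475/12)x^3 + (349/12)x^2 + (143/12)x + 25/12
(Δ + E_{1}) f = (3/4)x^7 + (21/2)x^6 + (197/6)x^5 + (395/6)x^4 + (475/6)x^3 + (349/6)x^2 + (143/6)x + 25/6
∇ (Δ + E_{1}) f = (21/4)x^6 + (189/4)x^5 + (395/12)x^4 + (475/4)x^3 + (349/12)x^2 + (143/4)x + 25/12

the result is g(x) = (21/4)x^6 + (189/4)x^5 + (395/12)x^4 + (475/4)x^3 + (349/12)x^2 + (143/4)x + 25/12


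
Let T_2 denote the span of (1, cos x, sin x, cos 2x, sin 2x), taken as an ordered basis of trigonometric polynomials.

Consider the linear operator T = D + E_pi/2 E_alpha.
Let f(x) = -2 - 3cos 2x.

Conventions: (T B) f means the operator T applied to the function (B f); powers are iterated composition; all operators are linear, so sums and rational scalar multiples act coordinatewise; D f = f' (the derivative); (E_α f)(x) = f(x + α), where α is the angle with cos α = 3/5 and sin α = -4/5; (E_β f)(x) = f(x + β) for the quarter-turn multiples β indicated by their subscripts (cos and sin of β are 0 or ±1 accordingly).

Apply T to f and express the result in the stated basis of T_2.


D f = 6sin 2x
E_alpha f = -2 + (21/25)cos 2x - (72/25)sin 2x
E_pi/2 E_alpha f = -2 - (21/25)cos 2x + (72/25)sin 2x
(D + E_pi/2 E_alpha) f = -2 - (21/25)cos 2x + (222/25)sin 2x

g(x) = -2 - (21/25)cos 2x + (222/25)sin 2x


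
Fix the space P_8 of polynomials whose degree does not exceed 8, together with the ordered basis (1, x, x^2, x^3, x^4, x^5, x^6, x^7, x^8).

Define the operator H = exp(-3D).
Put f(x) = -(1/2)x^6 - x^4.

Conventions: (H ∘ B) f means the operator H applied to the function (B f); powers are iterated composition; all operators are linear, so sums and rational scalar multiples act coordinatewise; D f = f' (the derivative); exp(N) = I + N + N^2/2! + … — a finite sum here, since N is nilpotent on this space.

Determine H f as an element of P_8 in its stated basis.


order-1 term: 9x^5 + 12x^3
order-2 term: -(135/2)x^4 - 54x^2
order-3 term: 270x^3 + 108x
order-4 term: -(1215/2)x^2 - 81
order-5 term: 729x
order-6 term: -729/2
the series for exp(-3D) f terminates at order 6
exp(-3D) f = -(1/2)x^6 + 9x^5 - (137/2)x^4 + 282x^3 - (1323/2)x^2 + 837x - 891/2

the result is g(x) = -(1/2)x^6 + 9x^5 - (137/2)x^4 + 282x^3 - (1323/2)x^2 + 837x - 891/2


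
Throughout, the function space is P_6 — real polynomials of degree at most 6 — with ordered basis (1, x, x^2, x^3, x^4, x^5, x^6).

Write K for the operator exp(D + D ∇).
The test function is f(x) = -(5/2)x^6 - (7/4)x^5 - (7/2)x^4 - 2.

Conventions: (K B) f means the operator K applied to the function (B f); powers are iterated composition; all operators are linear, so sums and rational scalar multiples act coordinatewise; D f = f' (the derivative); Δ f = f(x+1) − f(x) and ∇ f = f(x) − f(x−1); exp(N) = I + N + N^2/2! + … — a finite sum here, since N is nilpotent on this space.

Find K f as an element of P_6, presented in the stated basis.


the image equals g(x) = -(5/2)x^6 - (67/4)x^5 - (499/4)x^4 - (533/2)x^3 - (1541/2)x^2 - (1179/4)x - 929/2

order-1 term: -15x^5 - (335/4)x^4 + 101x^3 - (279/2)x^2 + 82x - 81/4
order-2 term: -(75/2)x^4 - (635/2)x^3 - 126x^2 + 516x - 380
order-3 term: -50x^3 - (935/2)x^2 - 569x + 711/2
order-4 term: -(75/2)x^2 - (1235/4)x - 677/2
order-5 term: -15x - 307/4
order-6 term: -5/2
the series for exp(D + D ∇) f terminates at order 6
exp(D + D ∇) f = -(5/2)x^6 - (67/4)x^5 - (499/4)x^4 - (533/2)x^3 - (1541/2)x^2 - (1179/4)x - 929/2


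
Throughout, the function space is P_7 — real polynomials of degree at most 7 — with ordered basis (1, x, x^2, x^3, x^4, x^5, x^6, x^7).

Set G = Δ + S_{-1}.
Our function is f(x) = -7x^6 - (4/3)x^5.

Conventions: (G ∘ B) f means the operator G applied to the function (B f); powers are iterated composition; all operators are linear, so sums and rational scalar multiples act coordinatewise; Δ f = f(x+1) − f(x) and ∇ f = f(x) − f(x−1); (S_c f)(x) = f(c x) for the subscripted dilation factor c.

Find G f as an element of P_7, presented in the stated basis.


Δ f = -42x^5 - (335/3)x^4 - (460/3)x^3 - (355/3)x^2 - (146/3)x - 25/3
S_{-1} f = -7x^6 + (4/3)x^5
(Δ + S_{-1}) f = -7x^6 - (122/3)x^5 - (335/3)x^4 - (460/3)x^3 - (355/3)x^2 - (146/3)x - 25/3

the image equals g(x) = -7x^6 - (122/3)x^5 - (335/3)x^4 - (460/3)x^3 - (355/3)x^2 - (146/3)x - 25/3


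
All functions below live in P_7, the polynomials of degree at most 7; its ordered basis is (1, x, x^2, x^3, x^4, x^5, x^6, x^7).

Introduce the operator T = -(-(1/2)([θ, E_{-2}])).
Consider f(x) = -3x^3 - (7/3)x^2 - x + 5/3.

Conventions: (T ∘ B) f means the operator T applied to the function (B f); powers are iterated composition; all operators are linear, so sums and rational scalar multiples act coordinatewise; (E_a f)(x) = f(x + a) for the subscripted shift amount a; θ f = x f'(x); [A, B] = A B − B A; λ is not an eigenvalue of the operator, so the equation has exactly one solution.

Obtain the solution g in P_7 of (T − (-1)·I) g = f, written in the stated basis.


write g with unknown coordinates in the stated basis and equate coefficients in (T − (-1)·I) g = f
solving from the highest basis element down gives g = -3x^3 + (20/3)x^2 - (151/3)x + 344/3
check: T g = -9x^2 + (148/3)x - 113
so T g − (-1)·g = -3x^3 - (7/3)x^2 - x + 5/3 = f ✓

the image equals g(x) = -3x^3 + (20/3)x^2 - (151/3)x + 344/3


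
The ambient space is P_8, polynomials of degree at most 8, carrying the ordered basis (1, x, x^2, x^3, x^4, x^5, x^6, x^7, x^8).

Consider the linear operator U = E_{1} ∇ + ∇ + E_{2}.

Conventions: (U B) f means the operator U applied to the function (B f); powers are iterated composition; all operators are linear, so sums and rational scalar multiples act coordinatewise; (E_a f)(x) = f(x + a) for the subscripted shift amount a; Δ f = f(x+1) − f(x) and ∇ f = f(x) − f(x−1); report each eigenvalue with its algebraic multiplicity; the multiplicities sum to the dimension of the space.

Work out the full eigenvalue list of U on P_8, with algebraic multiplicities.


image of 1: 1
image of x: x + 4
image of x^2: x^2 + 8x + 4
image of x^3: x^3 + 12x^2 + 12x + 10
image of x^4: x^4 + 16x^3 + 24x^2 + 40x + 16
image of x^5: x^5 + 20x^4 + 40x^3 + 100x^2 + 80x + 34
image of x^6: x^6 + 24x^5 + 60x^4 + 200x^3 + 240x^2 + 204x + 64
image of x^7: x^7 + 28x^6 + 84x^5 + 350x^4 + 560x^3 + 714x^2 + 448x + 130
image of x^8: x^8 + 32x^7 + 112x^6 + 560x^5 + 1120x^4 + 1904x^3 + 1792x^2 + 1040x + 256
the matrix is upper triangular; its diagonal is (1, 1, 1, 1, 1, 1, 1, 1, 1)
for a triangular matrix the eigenvalues are the diagonal entries, with algebraic multiplicity their repetition count

λ = 1 (multiplicity 9)


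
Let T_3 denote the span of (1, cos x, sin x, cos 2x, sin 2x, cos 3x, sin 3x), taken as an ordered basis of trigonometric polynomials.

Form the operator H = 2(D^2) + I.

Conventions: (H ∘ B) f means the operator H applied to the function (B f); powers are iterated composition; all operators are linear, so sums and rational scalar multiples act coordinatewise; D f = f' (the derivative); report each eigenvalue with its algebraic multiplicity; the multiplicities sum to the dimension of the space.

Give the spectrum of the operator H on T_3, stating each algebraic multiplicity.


λ = -17 (multiplicity 2), λ = -7 (multiplicity 2), λ = -1 (multiplicity 2), λ = 1 (multiplicity 1)

image of 1: 1
image of cos x: -cos x
image of sin x: -sin x
image of cos 2x: -7cos 2x
image of sin 2x: -7sin 2x
image of cos 3x: -17cos 3x
image of sin 3x: -17sin 3x
the matrix is diagonal; its diagonal is (1, -1, -1, -7, -7, -17, -17)
for a triangular matrix the eigenvalues are the diagonal entries, with algebraic multiplicity their repetition count


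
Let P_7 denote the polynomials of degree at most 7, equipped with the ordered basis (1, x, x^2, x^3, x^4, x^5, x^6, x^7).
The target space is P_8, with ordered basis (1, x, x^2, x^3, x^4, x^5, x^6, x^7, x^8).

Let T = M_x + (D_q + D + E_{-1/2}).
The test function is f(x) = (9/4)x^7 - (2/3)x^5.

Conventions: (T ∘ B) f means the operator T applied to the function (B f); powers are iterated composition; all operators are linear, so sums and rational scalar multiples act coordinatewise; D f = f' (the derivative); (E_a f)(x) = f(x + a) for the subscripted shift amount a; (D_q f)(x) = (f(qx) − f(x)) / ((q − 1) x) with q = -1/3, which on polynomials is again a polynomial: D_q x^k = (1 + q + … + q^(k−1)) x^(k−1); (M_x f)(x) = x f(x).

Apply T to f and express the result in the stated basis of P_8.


the result is g(x) = (9/4)x^8 + (9/4)x^7 + (5765/648)x^6 + (535/48)x^5 - (93409/7776)x^4 + (625/192)x^3 - (247/384)x^2 + (29/768)x + 5/1536

M_x f = (9/4)x^8 - (2/3)x^6
D_q f = (547/324)x^6 - (122/243)x^4
D f = (63/4)x^6 - (10/3)x^4
E_{-1/2} f = (9/4)x^7 - (63/8)x^6 + (535/48)x^5 - (785/96)x^4 + (625/192)x^3 - (247/384)x^2 + (29/768)x + 5/1536
(D_q + D + E_{-1/2}) f = (9/4)x^7 + (6197/648)x^6 + (535/48)x^5 - (93409/7776)x^4 + (625/192)x^3 - (247/384)x^2 + (29/768)x + 5/1536
(M_x + (D_q + D + E_{-1/2})) f = (9/4)x^8 + (9/4)x^7 + (5765/648)x^6 + (535/48)x^5 - (93409/7776)x^4 + (625/192)x^3 - (247/384)x^2 + (29/768)x + 5/1536


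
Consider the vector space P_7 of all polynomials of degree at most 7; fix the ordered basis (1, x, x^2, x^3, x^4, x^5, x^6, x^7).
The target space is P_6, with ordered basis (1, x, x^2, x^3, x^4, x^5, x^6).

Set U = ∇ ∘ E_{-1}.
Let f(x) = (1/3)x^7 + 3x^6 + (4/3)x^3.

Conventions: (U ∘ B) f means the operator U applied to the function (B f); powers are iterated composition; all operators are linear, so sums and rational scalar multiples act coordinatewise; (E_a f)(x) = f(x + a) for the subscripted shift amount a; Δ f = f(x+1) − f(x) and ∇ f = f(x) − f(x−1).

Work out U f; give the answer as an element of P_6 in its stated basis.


E_{-1} f = (1/3)x^7 + (2/3)x^6 - 11x^5 + (100/3)x^4 - 47x^3 + 34x^2 - (35/3)x + 4/3
∇ E_{-1} f = (7/3)x^6 - 3x^5 - (160/3)x^4 + 245x^3 - 454x^2 + 399x - 412/3

g(x) = (7/3)x^6 - 3x^5 - (160/3)x^4 + 245x^3 - 454x^2 + 399x - 412/3


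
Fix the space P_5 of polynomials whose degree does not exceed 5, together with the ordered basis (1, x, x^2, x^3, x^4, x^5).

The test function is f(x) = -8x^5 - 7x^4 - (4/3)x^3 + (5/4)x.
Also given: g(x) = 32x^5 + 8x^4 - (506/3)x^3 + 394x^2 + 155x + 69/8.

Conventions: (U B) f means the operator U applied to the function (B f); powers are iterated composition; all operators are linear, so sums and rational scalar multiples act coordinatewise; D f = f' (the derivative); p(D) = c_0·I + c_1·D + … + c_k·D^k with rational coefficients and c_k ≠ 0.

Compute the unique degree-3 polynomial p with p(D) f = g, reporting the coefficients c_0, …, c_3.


p(D) = -4·I + (1/2)·D + D^2 − D^3, i.e. c_0 = -4, c_1 = 1/2, c_2 = 1, c_3 = -1

D^0 f = -8x^5 - 7x^4 - (4/3)x^3 + (5/4)x
D^1 f = -40x^4 - 28x^3 - 4x^2 + 5/4
D^2 f = -160x^3 - 84x^2 - 8x
D^3 f = -480x^2 - 168x - 8
matching coefficients of g against c_0 f + c_1 Df + … from the top degree down determines the c_i
solution: c_0 = -4, c_1 = 1/2, c_2 = 1, c_3 = -1


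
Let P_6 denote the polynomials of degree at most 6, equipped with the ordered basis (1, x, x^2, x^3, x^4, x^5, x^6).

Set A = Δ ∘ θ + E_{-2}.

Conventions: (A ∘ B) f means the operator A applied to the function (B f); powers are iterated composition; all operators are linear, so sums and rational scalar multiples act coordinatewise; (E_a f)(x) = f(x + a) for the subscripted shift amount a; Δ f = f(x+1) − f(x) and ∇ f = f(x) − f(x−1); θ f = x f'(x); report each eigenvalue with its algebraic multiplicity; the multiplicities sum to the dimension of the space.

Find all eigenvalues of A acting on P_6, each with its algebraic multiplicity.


λ = 1 (multiplicity 7)

image of 1: 1
image of x: x - 1
image of x^2: x^2 + 6
image of x^3: x^3 + 3x^2 + 21x - 5
image of x^4: x^4 + 8x^3 + 48x^2 - 16x + 20
image of x^5: x^5 + 15x^4 + 90x^3 - 30x^2 + 105x - 27
image of x^6: x^6 + 24x^5 + 150x^4 - 40x^3 + 330x^2 - 156x + 70
the matrix is upper triangular; its diagonal is (1, 1, 1, 1, 1, 1, 1)
for a triangular matrix the eigenvalues are the diagonal entries, with algebraic multiplicity their repetition count


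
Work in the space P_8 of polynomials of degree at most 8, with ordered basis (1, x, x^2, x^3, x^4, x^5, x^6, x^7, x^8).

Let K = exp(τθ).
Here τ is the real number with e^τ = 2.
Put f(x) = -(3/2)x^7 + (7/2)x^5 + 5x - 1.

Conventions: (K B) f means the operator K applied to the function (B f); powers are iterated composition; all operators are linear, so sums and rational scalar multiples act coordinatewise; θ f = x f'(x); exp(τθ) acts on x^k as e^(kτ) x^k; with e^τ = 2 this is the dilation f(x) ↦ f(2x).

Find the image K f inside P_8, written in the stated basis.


the result is g(x) = -192x^7 + 112x^5 + 10x - 1

exp(τθ) x^k = e^(kτ) x^k; with e^τ = 2 this sends x^k to 2^k x^k
x ↦ 2 x
x^5 ↦ 32 x^5
x^7 ↦ 128 x^7
applying this coordinatewise to f: exp(τθ) f = -192x^7 + 112x^5 + 10x - 1


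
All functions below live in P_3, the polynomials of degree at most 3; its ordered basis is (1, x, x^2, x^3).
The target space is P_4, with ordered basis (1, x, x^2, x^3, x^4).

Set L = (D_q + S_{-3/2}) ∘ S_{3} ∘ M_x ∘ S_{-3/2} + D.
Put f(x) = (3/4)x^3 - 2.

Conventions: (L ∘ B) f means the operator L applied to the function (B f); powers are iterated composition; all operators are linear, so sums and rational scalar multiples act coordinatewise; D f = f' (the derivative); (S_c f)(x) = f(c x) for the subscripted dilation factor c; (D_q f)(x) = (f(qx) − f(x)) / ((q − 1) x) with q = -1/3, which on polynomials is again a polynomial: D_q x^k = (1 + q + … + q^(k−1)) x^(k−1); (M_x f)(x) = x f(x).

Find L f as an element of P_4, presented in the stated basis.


S_{-3/2} f = -(81/32)x^3 - 2
M_x S_{-3/2} f = -(81/32)x^4 - 2x
S_{3} (M_x ∘ S_{-3/2}) f = -(6561/32)x^4 - 6x
D_q S_{3} (M_x ∘ S_{-3/2}) f = -(1215/8)x^3 - 6
S_{-3/2} S_{3} (M_x ∘ S_{-3/2}) f = -(531441/512)x^4 + 9x
(D_q + S_{-3/2}) S_{3} (M_x ∘ S_{-3/2}) f = -(531441/512)x^4 - (1215/8)x^3 + 9x - 6
D f = (9/4)x^2
((D_q + S_{-3/2}) ∘ S_{3} ∘ M_x ∘ S_{-3/2} + D) f = -(531441/512)x^4 - (1215/8)x^3 + (9/4)x^2 + 9x - 6

g(x) = -(531441/512)x^4 - (1215/8)x^3 + (9/4)x^2 + 9x - 6


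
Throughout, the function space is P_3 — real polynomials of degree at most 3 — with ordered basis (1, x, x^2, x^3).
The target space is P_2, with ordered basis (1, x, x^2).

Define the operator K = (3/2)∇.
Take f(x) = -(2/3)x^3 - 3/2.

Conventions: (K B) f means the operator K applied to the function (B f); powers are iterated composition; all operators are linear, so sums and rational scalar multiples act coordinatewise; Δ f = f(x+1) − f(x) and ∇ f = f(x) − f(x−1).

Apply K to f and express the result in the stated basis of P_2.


the image equals g(x) = -3x^2 + 3x - 1

∇ f = -2x^2 + 2x - 2/3
((3/2)∇) f = -3x^2 + 3x - 1


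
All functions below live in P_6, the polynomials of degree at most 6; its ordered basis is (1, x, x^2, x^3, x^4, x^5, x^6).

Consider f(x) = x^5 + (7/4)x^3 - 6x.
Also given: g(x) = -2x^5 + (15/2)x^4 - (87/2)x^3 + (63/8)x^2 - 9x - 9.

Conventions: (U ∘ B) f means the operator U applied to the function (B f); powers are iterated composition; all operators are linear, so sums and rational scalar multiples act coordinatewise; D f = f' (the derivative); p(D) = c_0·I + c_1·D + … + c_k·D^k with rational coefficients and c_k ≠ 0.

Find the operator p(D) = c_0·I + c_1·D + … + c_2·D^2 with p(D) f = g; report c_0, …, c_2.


c_0 = -2, c_1 = 3/2, c_2 = -2

D^0 f = x^5 + (7/4)x^3 - 6x
D^1 f = 5x^4 + (21/4)x^2 - 6
D^2 f = 20x^3 + (21/2)x
matching coefficients of g against c_0 f + c_1 Df + … from the top degree down determines the c_i
solution: c_0 = -2, c_1 = 3/2, c_2 = -2


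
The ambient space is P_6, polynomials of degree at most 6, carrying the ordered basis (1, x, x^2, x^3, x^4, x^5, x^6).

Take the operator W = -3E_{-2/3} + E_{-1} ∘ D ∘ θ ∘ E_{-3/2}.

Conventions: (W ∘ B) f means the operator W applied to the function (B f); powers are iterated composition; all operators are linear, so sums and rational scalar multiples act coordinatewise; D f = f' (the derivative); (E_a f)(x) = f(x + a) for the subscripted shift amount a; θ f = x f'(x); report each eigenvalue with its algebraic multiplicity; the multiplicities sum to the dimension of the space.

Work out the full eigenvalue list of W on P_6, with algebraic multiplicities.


λ = -3 (multiplicity 7)

image of 1: -3
image of x: -3x + 3
image of x^2: -3x^2 + 8x - 25/3
image of x^3: -3x^3 + 15x^2 - 40x + 1247/36
image of x^4: -3x^4 + 24x^3 - 110x^2 + (1922/9)x - 7457/54
image of x^5: -3x^5 + 35x^4 - (700/3)x^3 + (12985/18)x^2 - (27080/27)x + 658637/1296
image of x^6: -3x^6 + 48x^5 - 425x^4 + (16360/9)x^3 - (71035/18)x^2 + (455881/108)x - 6835399/3888
the matrix is upper triangular; its diagonal is (-3, -3, -3, -3, -3, -3, -3)
for a triangular matrix the eigenvalues are the diagonal entries, with algebraic multiplicity their repetition count


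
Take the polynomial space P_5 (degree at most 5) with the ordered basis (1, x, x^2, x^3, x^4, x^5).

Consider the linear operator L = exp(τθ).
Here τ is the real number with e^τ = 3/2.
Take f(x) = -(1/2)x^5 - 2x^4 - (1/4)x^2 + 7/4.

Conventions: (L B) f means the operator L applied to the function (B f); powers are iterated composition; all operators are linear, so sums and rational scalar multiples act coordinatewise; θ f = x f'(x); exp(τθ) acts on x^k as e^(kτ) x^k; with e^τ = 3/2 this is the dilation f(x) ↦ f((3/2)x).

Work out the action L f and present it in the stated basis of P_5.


the result is g(x) = -(243/64)x^5 - (81/8)x^4 - (9/16)x^2 + 7/4

exp(τθ) x^k = e^(kτ) x^k; with e^τ = 3/2 this sends x^k to (3/2)^k x^k
x^2 ↦ 9/4 x^2
x^4 ↦ 81/16 x^4
x^5 ↦ 243/32 x^5
applying this coordinatewise to f: exp(τθ) f = -(243/64)x^5 - (81/8)x^4 - (9/16)x^2 + 7/4


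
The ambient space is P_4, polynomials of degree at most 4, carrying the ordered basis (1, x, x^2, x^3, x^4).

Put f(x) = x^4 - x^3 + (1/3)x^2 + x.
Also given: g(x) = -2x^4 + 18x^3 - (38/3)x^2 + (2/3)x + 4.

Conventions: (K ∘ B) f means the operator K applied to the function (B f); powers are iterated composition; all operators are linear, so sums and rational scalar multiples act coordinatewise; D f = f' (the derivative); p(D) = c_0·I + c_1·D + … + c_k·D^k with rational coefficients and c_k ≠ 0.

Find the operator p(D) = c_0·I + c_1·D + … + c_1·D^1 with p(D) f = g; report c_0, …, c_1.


D^0 f = x^4 - x^3 + (1/3)x^2 + x
D^1 f = 4x^3 - 3x^2 + (2/3)x + 1
matching coefficients of g against c_0 f + c_1 Df + … from the top degree down determines the c_i
solution: c_0 = -2, c_1 = 4

c_0 = -2, c_1 = 4


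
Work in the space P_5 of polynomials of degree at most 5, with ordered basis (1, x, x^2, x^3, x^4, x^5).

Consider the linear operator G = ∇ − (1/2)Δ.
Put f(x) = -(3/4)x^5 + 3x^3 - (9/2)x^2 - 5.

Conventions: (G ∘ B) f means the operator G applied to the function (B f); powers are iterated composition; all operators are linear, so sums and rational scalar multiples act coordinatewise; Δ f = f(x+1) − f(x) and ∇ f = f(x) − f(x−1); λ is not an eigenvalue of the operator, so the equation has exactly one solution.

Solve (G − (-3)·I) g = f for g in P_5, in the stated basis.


write g with unknown coordinates in the stated basis and equate coefficients in (G − (-3)·I) g = f
solving from the highest basis element down gives g = -(1/4)x^5 + (5/24)x^4 - (7/18)x^3 - (19/72)x^2 - (34/27)x - 893/648
check: G g = -(5/8)x^4 + (25/6)x^3 - (89/24)x^2 + (34/9)x - 187/216
so G g − (-3)·g = -(3/4)x^5 + 3x^3 - (9/2)x^2 - 5 = f ✓

the result is g(x) = -(1/4)x^5 + (5/24)x^4 - (7/18)x^3 - (19/72)x^2 - (34/27)x - 893/648


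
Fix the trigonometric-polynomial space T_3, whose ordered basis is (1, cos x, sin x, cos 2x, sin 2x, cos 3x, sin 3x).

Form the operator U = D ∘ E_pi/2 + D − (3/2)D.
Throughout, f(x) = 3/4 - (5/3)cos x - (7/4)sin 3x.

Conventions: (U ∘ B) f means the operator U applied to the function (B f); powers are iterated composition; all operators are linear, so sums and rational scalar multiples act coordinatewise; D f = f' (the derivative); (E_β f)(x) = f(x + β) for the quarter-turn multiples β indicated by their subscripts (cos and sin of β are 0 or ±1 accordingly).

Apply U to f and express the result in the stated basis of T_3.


E_pi/2 f = 3/4 + (5/3)sin x + (7/4)cos 3x
D E_pi/2 f = (5/3)cos x - (21/4)sin 3x
D f = (5/3)sin x - (21/4)cos 3x
D f = (5/3)sin x - (21/4)cos 3x
(-(3/2)D) f = -(5/2)sin x + (63/8)cos 3x
(D ∘ E_pi/2 + D − (3/2)D) f = (5/3)cos x - (5/6)sin x + (21/8)cos 3x - (21/4)sin 3x

the result is g(x) = (5/3)cos x - (5/6)sin x + (21/8)cos 3x - (21/4)sin 3x


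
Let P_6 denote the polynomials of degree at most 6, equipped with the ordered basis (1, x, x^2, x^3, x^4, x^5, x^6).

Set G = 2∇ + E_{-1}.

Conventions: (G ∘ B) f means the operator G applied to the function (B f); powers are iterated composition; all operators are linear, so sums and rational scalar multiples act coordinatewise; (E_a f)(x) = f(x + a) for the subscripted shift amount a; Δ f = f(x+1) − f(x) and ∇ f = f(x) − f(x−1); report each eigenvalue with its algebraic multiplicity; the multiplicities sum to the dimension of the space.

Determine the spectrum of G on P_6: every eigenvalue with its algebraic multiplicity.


image of 1: 1
image of x: x + 1
image of x^2: x^2 + 2x - 1
image of x^3: x^3 + 3x^2 - 3x + 1
image of x^4: x^4 + 4x^3 - 6x^2 + 4x - 1
image of x^5: x^5 + 5x^4 - 10x^3 + 10x^2 - 5x + 1
image of x^6: x^6 + 6x^5 - 15x^4 + 20x^3 - 15x^2 + 6x - 1
the matrix is upper triangular; its diagonal is (1, 1, 1, 1, 1, 1, 1)
for a triangular matrix the eigenvalues are the diagonal entries, with algebraic multiplicity their repetition count

λ = 1 (multiplicity 7)


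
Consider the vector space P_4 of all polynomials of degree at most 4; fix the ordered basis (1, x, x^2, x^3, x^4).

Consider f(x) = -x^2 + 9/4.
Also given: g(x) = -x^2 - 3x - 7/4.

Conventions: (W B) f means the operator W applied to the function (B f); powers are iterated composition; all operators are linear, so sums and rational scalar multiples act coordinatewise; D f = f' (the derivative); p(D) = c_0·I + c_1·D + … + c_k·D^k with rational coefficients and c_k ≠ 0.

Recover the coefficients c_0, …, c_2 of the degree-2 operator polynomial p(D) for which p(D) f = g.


p(D) = I + (3/2)·D + 2·D^2, i.e. c_0 = 1, c_1 = 3/2, c_2 = 2

D^0 f = -x^2 + 9/4
D^1 f = -2x
D^2 f = -2
matching coefficients of g against c_0 f + c_1 Df + … from the top degree down determines the c_i
solution: c_0 = 1, c_1 = 3/2, c_2 = 2


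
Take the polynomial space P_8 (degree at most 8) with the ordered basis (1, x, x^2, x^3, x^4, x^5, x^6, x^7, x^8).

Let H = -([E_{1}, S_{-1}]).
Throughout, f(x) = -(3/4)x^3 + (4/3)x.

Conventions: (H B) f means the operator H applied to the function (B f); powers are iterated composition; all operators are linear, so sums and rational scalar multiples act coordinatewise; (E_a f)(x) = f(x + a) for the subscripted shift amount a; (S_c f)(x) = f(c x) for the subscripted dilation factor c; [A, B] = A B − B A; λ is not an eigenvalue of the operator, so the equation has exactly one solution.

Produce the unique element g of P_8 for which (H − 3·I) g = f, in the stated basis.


the image equals g(x) = (1/4)x^3 + (1/2)x^2 - (10/9)x - 31/54

write g with unknown coordinates in the stated basis and equate coefficients in (H − 3·I) g = f
solving from the highest basis element down gives g = (1/4)x^3 + (1/2)x^2 - (10/9)x - 31/54
check: H g = (3/2)x^2 - 2x - 31/18
so H g − 3·g = -(3/4)x^3 + (4/3)x = f ✓


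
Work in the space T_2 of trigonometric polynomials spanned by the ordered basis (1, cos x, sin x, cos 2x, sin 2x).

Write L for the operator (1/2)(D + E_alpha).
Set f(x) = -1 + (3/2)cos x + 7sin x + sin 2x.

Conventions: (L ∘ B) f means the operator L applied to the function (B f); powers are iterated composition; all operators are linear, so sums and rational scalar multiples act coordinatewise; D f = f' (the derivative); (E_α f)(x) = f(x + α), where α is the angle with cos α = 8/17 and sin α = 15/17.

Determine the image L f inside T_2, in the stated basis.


D f = 7cos x - (3/2)sin x + 2cos 2x
E_alpha f = -1 + (117/17)cos x + (67/34)sin x + (240/289)cos 2x - (161/289)sin 2x
(D + E_alpha) f = -1 + (236/17)cos x + (8/17)sin x + (818/289)cos 2x - (161/289)sin 2x
((1/2)(D + E_alpha)) f = -1/2 + (118/17)cos x + (4/17)sin x + (409/289)cos 2x - (161/578)sin 2x

g(x) = -1/2 + (118/17)cos x + (4/17)sin x + (409/289)cos 2x - (161/578)sin 2x


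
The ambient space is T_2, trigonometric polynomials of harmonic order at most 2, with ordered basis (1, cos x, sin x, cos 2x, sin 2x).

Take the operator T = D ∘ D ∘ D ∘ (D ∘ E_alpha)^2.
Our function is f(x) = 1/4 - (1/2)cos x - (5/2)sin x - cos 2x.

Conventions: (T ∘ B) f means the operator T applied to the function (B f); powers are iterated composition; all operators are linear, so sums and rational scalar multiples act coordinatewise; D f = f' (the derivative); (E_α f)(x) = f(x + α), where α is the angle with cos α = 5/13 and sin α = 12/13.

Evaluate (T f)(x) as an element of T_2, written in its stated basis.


E_alpha f = 1/4 - (5/2)cos x - (1/2)sin x + (119/169)cos 2x + (120/169)sin 2x
D E_alpha f = -(1/2)cos x + (5/2)sin x + (240/169)cos 2x - (238/169)sin 2x
E_alpha (D ∘ E_alpha) f = (55/26)cos x + (37/26)sin x - (57120/28561)cos 2x - (478/28561)sin 2x
D E_alpha (D ∘ E_alpha) f = (37/26)cos x - (55/26)sin x - (956/28561)cos 2x + (114240/28561)sin 2x
D (D ∘ E_alpha)^2 f = -(55/26)cos x - (37/26)sin x + (228480/28561)cos 2x + (1912/28561)sin 2x
D D (D ∘ E_alpha)^2 f = -(37/26)cos x + (55/26)sin x + (3824/28561)cos 2x - (456960/28561)sin 2x
D D D (D ∘ E_alpha)^2 f = (55/26)cos x + (37/26)sin x - (913920/28561)cos 2x - (7648/28561)sin 2x

the image equals g(x) = (55/26)cos x + (37/26)sin x - (913920/28561)cos 2x - (7648/28561)sin 2x


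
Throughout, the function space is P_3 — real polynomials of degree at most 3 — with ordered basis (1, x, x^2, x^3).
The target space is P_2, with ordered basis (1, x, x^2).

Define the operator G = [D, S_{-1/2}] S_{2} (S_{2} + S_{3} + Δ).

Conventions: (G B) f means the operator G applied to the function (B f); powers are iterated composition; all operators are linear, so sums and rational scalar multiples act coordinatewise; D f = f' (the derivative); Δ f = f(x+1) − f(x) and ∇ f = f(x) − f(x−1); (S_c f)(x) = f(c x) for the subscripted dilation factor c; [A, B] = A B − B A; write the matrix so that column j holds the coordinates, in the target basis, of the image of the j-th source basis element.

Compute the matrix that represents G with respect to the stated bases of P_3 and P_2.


image of 1: 0
image of x: -15
image of x^2: 78x - 6
image of x^3: -315x^2 + 18x - 9
each image's coordinates form column j of the matrix

the matrix is [[0, -15, -6, -9]; [0, 0, 78, 18]; [0, 0, 0, -315]] (rows listed top to bottom)


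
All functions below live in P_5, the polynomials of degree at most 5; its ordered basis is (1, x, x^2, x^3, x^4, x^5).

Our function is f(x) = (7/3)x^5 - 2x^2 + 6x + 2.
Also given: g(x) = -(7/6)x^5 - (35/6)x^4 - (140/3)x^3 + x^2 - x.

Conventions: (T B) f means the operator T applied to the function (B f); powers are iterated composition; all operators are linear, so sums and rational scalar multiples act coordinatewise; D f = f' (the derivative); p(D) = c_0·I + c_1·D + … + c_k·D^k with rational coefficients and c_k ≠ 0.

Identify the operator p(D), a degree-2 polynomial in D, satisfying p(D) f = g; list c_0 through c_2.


c_0 = -1/2, c_1 = -1/2, c_2 = -1

D^0 f = (7/3)x^5 - 2x^2 + 6x + 2
D^1 f = (35/3)x^4 - 4x + 6
D^2 f = (140/3)x^3 - 4
matching coefficients of g against c_0 f + c_1 Df + … from the top degree down determines the c_i
solution: c_0 = -1/2, c_1 = -1/2, c_2 = -1


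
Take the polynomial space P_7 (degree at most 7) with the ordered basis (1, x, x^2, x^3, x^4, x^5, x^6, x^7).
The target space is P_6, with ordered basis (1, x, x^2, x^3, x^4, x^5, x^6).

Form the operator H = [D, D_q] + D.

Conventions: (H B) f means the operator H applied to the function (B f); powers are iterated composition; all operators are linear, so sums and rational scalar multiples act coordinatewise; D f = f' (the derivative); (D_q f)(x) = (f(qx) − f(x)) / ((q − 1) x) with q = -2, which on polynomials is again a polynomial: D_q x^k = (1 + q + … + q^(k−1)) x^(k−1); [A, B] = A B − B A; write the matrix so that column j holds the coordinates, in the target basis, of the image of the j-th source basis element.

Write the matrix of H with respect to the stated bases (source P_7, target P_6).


image of 1: 0
image of x: 1
image of x^2: 2x - 3
image of x^3: 3x^2 + 9x
image of x^4: 4x^3 - 27x^2
image of x^5: 5x^4 + 69x^3
image of x^6: 6x^5 - 171x^4
image of x^7: 7x^6 + 405x^5
each image's coordinates form column j of the matrix

the matrix is [[0, 1, -3, 0, 0, 0, 0, 0]; [0, 0, 2, 9, 0, 0, 0, 0]; [0, 0, 0, 3, -27, 0, 0, 0]; [0, 0, 0, 0, 4, 69, 0, 0]; [0, 0, 0, 0, 0, 5, -171, 0]; [0, 0, 0, 0, 0, 0, 6, 405]; [0, 0, 0, 0, 0, 0, 0, 7]] (rows listed top to bottom)


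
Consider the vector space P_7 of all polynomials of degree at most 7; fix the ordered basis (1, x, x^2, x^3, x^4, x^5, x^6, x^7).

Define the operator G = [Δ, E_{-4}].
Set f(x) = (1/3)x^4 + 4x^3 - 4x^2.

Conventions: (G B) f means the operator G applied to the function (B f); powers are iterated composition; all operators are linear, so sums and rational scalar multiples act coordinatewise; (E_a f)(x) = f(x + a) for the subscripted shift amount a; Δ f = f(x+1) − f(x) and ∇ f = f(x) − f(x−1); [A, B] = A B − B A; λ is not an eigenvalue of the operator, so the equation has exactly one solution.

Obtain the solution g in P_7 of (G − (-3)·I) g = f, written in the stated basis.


write g with unknown coordinates in the stated basis and equate coefficients in (G − (-3)·I) g = f
solving from the highest basis element down gives g = (1/9)x^4 + (4/3)x^3 - (4/3)x^2
check: G g = 0
so G g − (-3)·g = (1/3)x^4 + 4x^3 - 4x^2 = f ✓

the image equals g(x) = (1/9)x^4 + (4/3)x^3 - (4/3)x^2


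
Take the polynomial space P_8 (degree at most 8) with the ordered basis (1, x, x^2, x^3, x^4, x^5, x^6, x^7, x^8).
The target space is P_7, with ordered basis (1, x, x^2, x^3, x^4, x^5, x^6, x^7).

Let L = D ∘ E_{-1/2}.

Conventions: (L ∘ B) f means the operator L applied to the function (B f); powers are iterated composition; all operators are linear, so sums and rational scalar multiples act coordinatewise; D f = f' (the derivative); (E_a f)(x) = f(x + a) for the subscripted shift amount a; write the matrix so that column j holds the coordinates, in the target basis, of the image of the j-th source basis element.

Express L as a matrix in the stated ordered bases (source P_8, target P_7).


image of 1: 0
image of x: 1
image of x^2: 2x - 1
image of x^3: 3x^2 - 3x + 3/4
image of x^4: 4x^3 - 6x^2 + 3x - 1/2
image of x^5: 5x^4 - 10x^3 + (15/2)x^2 - (5/2)x + 5/16
image of x^6: 6x^5 - 15x^4 + 15x^3 - (15/2)x^2 + (15/8)x - 3/16
image of x^7: 7x^6 - 21x^5 + (105/4)x^4 - (35/2)x^3 + (105/16)x^2 - (21/16)x + 7/64
image of x^8: 8x^7 - 28x^6 + 42x^5 - 35x^4 + (35/2)x^3 - (21/4)x^2 + (7/8)x - 1/16
each image's coordinates form column j of the matrix

the matrix is [[0, 1, -1, 3/4, -1/2, 5/16, -3/16, 7/64, -1/16]; [0, 0, 2, -3, 3, -5/2, 15/8, -21/16, 7/8]; [0, 0, 0, 3, -6, 15/2, -15/2, 105/16, -21/4]; [0, 0, 0, 0, 4, -10, 15, -35/2, 35/2]; [0, 0, 0, 0, 0, 5, -15, 105/4, -35]; [0, 0, 0, 0, 0, 0, 6, -21, 42]; [0, 0, 0, 0, 0, 0, 0, 7, -28]; [0, 0, 0, 0, 0, 0, 0, 0, 8]] (rows listed top to bottom)


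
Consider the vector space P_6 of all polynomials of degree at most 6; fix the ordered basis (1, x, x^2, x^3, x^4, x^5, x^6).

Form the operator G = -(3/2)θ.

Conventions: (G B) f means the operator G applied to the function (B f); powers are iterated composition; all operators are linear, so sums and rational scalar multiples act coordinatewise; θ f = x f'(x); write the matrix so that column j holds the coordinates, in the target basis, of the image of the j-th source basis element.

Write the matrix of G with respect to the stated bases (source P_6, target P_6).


image of 1: 0
image of x: -(3/2)x
image of x^2: -3x^2
image of x^3: -(9/2)x^3
image of x^4: -6x^4
image of x^5: -(15/2)x^5
image of x^6: -9x^6
each image's coordinates form column j of the matrix

the matrix is [[0, 0, 0, 0, 0, 0, 0]; [0, -3/2, 0, 0, 0, 0, 0]; [0, 0, -3, 0, 0, 0, 0]; [0, 0, 0, -9/2, 0, 0, 0]; [0, 0, 0, 0, -6, 0, 0]; [0, 0, 0, 0, 0, -15/2, 0]; [0, 0, 0, 0, 0, 0, -9]] (rows listed top to bottom)


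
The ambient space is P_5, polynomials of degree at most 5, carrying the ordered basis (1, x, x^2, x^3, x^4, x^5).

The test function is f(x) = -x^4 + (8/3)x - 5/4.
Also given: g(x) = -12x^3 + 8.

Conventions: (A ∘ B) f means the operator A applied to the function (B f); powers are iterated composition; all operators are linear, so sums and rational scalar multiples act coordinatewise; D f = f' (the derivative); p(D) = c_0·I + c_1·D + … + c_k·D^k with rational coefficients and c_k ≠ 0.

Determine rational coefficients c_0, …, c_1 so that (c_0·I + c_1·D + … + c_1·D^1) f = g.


D^0 f = -x^4 + (8/3)x - 5/4
D^1 f = -4x^3 + 8/3
matching coefficients of g against c_0 f + c_1 Df + … from the top degree down determines the c_i
solution: c_0 = 0, c_1 = 3

c_0 = 0, c_1 = 3


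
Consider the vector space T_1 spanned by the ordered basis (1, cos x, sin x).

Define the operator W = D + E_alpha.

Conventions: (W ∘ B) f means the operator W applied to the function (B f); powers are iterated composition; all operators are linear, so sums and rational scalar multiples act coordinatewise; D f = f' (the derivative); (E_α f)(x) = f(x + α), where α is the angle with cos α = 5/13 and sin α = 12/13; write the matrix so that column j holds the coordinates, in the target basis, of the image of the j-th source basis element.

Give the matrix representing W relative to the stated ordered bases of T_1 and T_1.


image of 1: 1
image of cos x: (5/13)cos x - (25/13)sin x
image of sin x: (25/13)cos x + (5/13)sin x
each image's coordinates form column j of the matrix

the matrix is [[1, 0, 0]; [0, 5/13, 25/13]; [0, -25/13, 5/13]] (rows listed top to bottom)


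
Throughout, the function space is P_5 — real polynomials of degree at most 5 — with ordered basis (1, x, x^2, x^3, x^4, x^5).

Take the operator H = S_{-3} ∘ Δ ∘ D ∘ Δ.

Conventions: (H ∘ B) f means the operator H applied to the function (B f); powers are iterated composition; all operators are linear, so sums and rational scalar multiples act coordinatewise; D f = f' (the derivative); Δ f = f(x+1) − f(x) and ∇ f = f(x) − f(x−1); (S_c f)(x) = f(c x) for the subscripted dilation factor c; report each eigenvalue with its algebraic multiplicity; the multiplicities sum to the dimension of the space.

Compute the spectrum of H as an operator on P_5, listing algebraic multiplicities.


λ = 0 (multiplicity 6)

image of 1: 0
image of x: 0
image of x^2: 0
image of x^3: 6
image of x^4: -72x + 24
image of x^5: 540x^2 - 360x + 70
the matrix is upper triangular; its diagonal is (0, 0, 0, 0, 0, 0)
for a triangular matrix the eigenvalues are the diagonal entries, with algebraic multiplicity their repetition count


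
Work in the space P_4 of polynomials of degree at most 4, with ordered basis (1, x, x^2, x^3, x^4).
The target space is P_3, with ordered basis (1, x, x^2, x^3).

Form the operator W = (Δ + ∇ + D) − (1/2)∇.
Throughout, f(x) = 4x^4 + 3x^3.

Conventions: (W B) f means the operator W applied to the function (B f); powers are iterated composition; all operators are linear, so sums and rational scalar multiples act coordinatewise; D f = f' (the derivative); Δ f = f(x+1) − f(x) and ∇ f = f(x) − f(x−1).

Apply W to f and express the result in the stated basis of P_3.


g(x) = 40x^3 + (69/2)x^2 + (57/2)x + 13/2

Δ f = 16x^3 + 33x^2 + 25x + 7
∇ f = 16x^3 - 15x^2 + 7x - 1
D f = 16x^3 + 9x^2
(Δ + ∇ + D) f = 48x^3 + 27x^2 + 32x + 6
∇ f = 16x^3 - 15x^2 + 7x - 1
(-(1/2)∇) f = -8x^3 + (15/2)x^2 - (7/2)x + 1/2
((Δ + ∇ + D) − (1/2)∇) f = 40x^3 + (69/2)x^2 + (57/2)x + 13/2
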